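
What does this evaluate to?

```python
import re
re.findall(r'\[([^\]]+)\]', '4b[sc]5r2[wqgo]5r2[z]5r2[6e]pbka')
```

['sc', 'wqgo', 'z', '6e']

`findall` collects group 1 from each match (4 total).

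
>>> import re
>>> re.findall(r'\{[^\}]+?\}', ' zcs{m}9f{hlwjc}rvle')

['{m}', '{hlwjc}']

Walking the string: at [4:7] → '{m}'; at [9:16] → '{hlwjc}'.
Since nothing is captured, `findall` lists the 2 matched substrings directly.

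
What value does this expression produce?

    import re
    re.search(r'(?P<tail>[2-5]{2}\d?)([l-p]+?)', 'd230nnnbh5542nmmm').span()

(1, 5)

With the lazy modifier that quantifier settles for the fewest repetitions that let the rest of the pattern succeed (the atoms after it are unaffected and can still be greedy).
The match spans [1:5] → '230n'.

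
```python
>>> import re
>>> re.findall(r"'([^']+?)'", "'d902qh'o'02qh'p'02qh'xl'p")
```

['d902qh', '02qh', '02qh']

Because there's exactly one group, `findall` drops the full match and keeps group 1 from each hit.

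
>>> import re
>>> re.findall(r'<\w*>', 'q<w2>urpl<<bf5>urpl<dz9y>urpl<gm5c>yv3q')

['<w2>', '<bf5>', '<dz9y>', '<gm5c>']

With no groups in the pattern, `findall` gives back each whole match — 4 here.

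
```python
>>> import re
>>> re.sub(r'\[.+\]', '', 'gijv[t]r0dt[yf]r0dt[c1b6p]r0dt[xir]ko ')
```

'gijvko '

Each match is replaced by ''.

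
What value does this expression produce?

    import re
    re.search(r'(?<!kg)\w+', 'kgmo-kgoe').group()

'kgmo'

`(?!…)`/`(?<!…)` only lets a position through if the neighbouring text does NOT match; no characters are consumed.
The match spans [0:4] → 'kgmo'.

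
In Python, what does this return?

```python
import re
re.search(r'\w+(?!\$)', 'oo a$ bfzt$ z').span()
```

`(?!…)`/`(?<!…)` only lets a position through if the neighbouring text does NOT match; no characters are consumed.
Unlike `match`, `search` isn't anchored — it looks for the pattern anywhere in the string.
The match spans [0:2] → 'oo'.

(0, 2)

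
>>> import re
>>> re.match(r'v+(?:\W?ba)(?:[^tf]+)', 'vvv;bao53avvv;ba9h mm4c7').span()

(0, 24)

With `match`, the pattern is implicitly anchored at the beginning.
The match spans [0:24] → 'vvv;bao53avvv;ba9h mm4c7'.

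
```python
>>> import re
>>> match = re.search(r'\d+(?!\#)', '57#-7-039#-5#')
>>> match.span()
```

`(?!…)`/`(?<!…)` only lets a position through if the neighbouring text does NOT match; no characters are consumed.
Unlike `match`, `search` isn't anchored — it looks for the pattern anywhere in the string.
The match spans [0:1] → '5'.

(0, 1)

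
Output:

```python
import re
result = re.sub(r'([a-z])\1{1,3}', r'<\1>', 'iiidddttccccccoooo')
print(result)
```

<i><d><t><c><c><o>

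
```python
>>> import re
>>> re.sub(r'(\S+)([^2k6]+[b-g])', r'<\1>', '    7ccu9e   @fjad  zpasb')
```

Pattern: one or more of a non-whitespace character (captured); then one or more of any character except [2k6], then a character in [b-g] (captured).
Matches: at [4:25] → '7ccu9e   @fjad  zpasb'.
`\1` in the replacement pulls in group 1's text for each match.

'    <7ccu9e>'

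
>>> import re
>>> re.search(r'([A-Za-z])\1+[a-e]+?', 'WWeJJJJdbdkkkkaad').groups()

The match spans [0:3] → 'WWe'.
Captured: group 1 = 'W'.

('W',)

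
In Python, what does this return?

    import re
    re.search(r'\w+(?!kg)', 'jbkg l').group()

A negative assertion filters positions out without eating any characters.
The match spans [0:4] → 'jbkg'.

'jbkg'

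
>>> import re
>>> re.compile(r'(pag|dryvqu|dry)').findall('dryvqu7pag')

['dryvqu', 'pag']

`|` is ordered: at each position the engine commits to the first alternative that works.
Because there's exactly one group, `findall` drops the full match and keeps group 1 from each hit.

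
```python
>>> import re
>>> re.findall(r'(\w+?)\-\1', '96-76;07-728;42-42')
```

A backreference is literal: `\1` must see the identical characters the first group matched.
Scanning left to right: at [7:10] match '7-7', group 1 = '7'; at [13:18] match '42-42', group 1 = '42'.
Because there's exactly one group, `findall` drops the full match and keeps group 1 from each hit.

['7', '42']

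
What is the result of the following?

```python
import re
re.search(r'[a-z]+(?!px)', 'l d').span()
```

(0, 1)

A negative assertion filters positions out without eating any characters.
`re.search` scans for the first position where the pattern succeeds.
The match spans [0:1] → 'l'.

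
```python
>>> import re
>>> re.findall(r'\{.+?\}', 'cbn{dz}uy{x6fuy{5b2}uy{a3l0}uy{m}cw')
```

Because the quantifier is non-greedy, it stops expanding at the earliest point where the rest of the pattern can succeed.
Matches: at [3:7] → '{dz}'; at [9:20] → '{x6fuy{5b2}'; at [22:28] → '{a3l0}'; at [30:33] → '{m}'.
Since nothing is captured, `findall` lists the 4 matched substrings directly.

['{dz}', '{x6fuy{5b2}', '{a3l0}', '{m}']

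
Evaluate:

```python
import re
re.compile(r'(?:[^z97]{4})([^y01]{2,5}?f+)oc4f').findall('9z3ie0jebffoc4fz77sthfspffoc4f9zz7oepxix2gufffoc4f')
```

Pattern: exactly 4 of any character except [z97] (non-capturing group); then 2 to 5 of any character except [y01] (lazy), then one or more of the literal 'f' (captured); then the literal 'oc', then the literal '4f'.
Matches: at [2:15] match '3ie0jebffoc4f', group 1 = 'jebff'; at [18:30] match 'sthfspffoc4f', group 1 = 'spff'; at [34:50] match 'oepxix2gufffoc4f', group 1 = 'ix2gufff'.
One capturing group, so `findall` returns just the captured substring from each match — 3 in all.

['jebff', 'spff', 'ix2gufff']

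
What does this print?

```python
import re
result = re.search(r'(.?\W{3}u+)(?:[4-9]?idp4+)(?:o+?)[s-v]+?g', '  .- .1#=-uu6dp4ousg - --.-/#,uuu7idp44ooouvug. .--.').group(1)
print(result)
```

-/#,uuu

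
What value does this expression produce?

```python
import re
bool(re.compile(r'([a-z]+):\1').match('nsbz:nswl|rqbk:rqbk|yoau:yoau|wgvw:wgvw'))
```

False

`\1` is not a pattern — it's the concrete string captured by group 1, re-applied verbatim.
With `match`, the pattern is implicitly anchored at the beginning.
Here position 0 doesn't satisfy it, so the call returns None, and `bool(None)` is False.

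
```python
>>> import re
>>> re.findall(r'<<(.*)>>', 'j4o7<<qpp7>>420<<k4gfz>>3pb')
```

['qpp7>>420<<k4gfz']

`findall` collects group 1 from the one match (1 total).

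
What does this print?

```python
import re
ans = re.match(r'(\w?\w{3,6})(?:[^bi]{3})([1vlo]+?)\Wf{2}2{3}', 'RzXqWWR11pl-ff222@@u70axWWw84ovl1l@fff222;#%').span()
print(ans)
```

(0, 17)

`match` is anchored at position 0; if the pattern doesn't fit there, it returns None.
The match spans [0:17] → 'RzXqWWR11pl-ff222'.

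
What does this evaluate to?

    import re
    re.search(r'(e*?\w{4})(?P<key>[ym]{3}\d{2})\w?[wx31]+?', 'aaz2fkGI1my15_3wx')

Pattern: zero or more of a literal 'e' (lazy), then exactly 4 of a word character (captured); then exactly 3 of one of [ym], then exactly 2 of a digit (captured as 'key'); then optionally a word character, then one or more of one of [wx31] (lazy).
Here nothing in the string fits, so the call returns None.

None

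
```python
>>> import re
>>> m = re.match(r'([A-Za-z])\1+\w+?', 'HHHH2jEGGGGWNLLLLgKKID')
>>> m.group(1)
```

The match spans [0:5] → 'HHHH2'.
Captured: group 1 = 'H'.

'H'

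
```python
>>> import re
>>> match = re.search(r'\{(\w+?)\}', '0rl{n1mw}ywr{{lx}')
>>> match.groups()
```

('n1mw',)

`re.search` tries every starting position until one works.
The match spans [3:9] → '{n1mw}'.
Captured: group 1 = 'n1mw'.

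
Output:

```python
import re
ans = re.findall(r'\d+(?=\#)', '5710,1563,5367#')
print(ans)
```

Because the assertion is zero-width, the text it checks is not consumed and won't appear in the result.
No capturing groups, so `findall` returns the 1 full match string.

['5367']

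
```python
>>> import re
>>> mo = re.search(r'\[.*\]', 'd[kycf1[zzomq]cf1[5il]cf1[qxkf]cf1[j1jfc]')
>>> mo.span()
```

(1, 41)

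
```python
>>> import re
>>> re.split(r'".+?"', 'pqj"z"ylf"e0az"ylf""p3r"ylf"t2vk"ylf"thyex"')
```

With the lazy modifier that quantifier settles for the fewest repetitions that let the rest of the pattern succeed (the atoms after it are unaffected and can still be greedy).
The string is cut at each match, leaving 6 pieces.

['pqj', 'ylf', 'ylf', 'ylf', 'ylf', '']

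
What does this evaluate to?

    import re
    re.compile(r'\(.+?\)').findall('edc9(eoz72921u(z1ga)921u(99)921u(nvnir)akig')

Because the quantifier is non-greedy, it stops expanding at the earliest point where the rest of the pattern can succeed.
Walking the string: at [4:20] → '(eoz72921u(z1ga)'; at [24:28] → '(99)'; at [32:39] → '(nvnir)'.
`findall` yields the raw match text (3 of them) because the pattern has no groups.

['(eoz72921u(z1ga)', '(99)', '(nvnir)']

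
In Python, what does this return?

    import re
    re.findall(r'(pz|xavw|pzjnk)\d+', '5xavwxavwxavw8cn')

['xavw']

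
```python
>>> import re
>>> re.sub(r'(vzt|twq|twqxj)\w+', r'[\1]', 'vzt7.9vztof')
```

'[vzt].9[vzt]'

Matches: at [0:4] → 'vzt7'; at [6:11] → 'vztof'.
Each match is replaced using the text its own group 1 captured.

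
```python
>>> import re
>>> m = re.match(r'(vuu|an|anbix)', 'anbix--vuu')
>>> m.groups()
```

('an',)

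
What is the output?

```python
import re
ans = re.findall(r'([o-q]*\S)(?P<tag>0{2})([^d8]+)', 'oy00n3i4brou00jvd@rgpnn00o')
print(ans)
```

[('oy', '00', 'n3i4brou00jv'), ('n', '00', 'o')]

This matches zero or more of a character in [o-q], then a non-whitespace character (captured); then exactly 2 of a literal '0' (captured as 'tag'); then one or more of any character except [d8] (captured).
Scanning left to right: at [0:16] match 'oy00n3i4brou00jv', groups = ('oy', '00', 'n3i4brou00jv'); at [22:26] match 'n00o', groups = ('n', '00', 'o').
3 groups means each result is a tuple of 3 captured strings — 2 here.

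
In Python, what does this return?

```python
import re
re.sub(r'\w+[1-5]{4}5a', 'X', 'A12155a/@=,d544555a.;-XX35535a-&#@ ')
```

'X/@=,X.;-X-&#@ '

Pattern: one or more of a word character; then exactly 4 of a character in [1-5], then the literal '5a'.
Matches: at [0:7] → 'A12155a'; at [11:19] → 'd544555a'; at [22:30] → 'XX35535a'.
Every occurrence is swapped for 'X'.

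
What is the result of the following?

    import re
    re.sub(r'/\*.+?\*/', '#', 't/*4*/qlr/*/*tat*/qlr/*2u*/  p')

Lazy quantifiers expand one character at a time until the remainder of the pattern can match.
Matches: at [1:6] → '/*4*/'; at [9:18] → '/*/*tat*/'; at [21:27] → '/*2u*/'.
`sub` substitutes '#' at each match site.

't#qlr#qlr#  p'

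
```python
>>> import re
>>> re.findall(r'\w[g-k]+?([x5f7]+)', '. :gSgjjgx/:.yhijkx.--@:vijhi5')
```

['x', 'x', '5']

This matches a word character; then one or more of a character in [g-k] (lazy); then one or more of one of [x5f7] (captured).
One capturing group, so `findall` returns just the captured substring from each match — 3 in all.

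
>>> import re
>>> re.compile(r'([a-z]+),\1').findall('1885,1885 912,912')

[]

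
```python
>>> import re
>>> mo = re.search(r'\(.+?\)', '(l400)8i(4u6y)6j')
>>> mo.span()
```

(0, 6)

`re.search` tries every starting position until one works.
The match spans [0:6] → '(l400)'.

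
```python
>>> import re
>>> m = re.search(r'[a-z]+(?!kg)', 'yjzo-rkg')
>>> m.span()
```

The negative lookaround is zero-width — it rules out positions where the adjacent text would match, without consuming anything.
`re.search` scans for the first position where the pattern succeeds.
The match spans [0:4] → 'yjzo'.

(0, 4)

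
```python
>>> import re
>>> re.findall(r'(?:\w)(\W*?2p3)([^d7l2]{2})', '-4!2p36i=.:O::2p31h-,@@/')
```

Pattern: a word character (non-capturing group); then zero or more of a non-word character (lazy), then the literal '2p3' (captured); then exactly 2 of any character except [d7l2] (captured).
Walking the string: at [1:8] match '4!2p36i', groups = ('!2p3', '6i'); at [11:19] match 'O::2p31h', groups = ('::2p3', '1h').
2 groups means each result is a tuple of 2 captured strings — 2 here.

[('!2p3', '6i'), ('::2p3', '1h')]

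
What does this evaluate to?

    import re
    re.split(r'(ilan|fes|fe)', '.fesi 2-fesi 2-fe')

['.', 'fes', 'i 2-', 'fes', 'i 2-', 'fe', '']

The regex engine tests alternatives in the order written; an earlier branch that matches wins even if a later one would match more.
Matches to split on: at [1:4] → 'fes'; at [8:11] → 'fes'; at [15:17] → 'fe'.
Because the pattern has a capturing group, `split` also inserts each captured text between the pieces.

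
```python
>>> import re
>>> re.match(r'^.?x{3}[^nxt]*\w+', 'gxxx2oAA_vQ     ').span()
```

The pattern matches anchored at the start of the string; then optionally any character, then exactly 3 of a literal 'x', then zero or more of any character except [nxt]; then one or more of a word character.
With `match`, the pattern is implicitly anchored at the beginning.
The match spans [0:11] → 'gxxx2oAA_vQ'.

(0, 11)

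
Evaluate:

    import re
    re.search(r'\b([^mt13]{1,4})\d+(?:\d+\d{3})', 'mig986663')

None

The pattern matches a word boundary (`\b`, zero-width); then 1 to 4 of any character except [mt13] (captured); then one or more of a digit; then one or more of a digit, then exactly 3 of a digit (non-capturing group).
`re.search` tries every starting position until one works.
Here no position works, so the call returns None.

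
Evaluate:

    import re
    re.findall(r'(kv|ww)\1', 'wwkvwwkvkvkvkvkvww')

['kv', 'kv']

The backreference `\1` re-matches whatever the first group consumed, character for character.
With a single group, `findall` returns only what that group captured — 2 items.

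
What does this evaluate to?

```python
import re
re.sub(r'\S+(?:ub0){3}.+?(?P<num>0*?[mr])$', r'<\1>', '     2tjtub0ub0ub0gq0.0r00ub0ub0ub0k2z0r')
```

'     <0r>'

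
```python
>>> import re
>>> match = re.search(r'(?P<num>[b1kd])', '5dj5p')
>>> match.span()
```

(1, 2)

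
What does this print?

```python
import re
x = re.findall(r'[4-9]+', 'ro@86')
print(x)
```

No capturing groups, so `findall` returns the 1 full match string.

['86']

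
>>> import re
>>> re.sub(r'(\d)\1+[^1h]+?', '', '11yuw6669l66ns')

'uwls'

A backreference is literal: `\1` must see the identical characters the first group matched.
Matches: at [0:3] → '11y'; at [5:9] → '6669'; at [10:13] → '66n'.
Every occurrence is swapped for ''.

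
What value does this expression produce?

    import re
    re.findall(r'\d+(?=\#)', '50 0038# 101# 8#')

['0038', '101', '8']

The positive lookaround only admits positions where the adjacent text matches; those characters stay outside the span.
Scanning left to right: at [3:7] → '0038'; at [9:12] → '101'; at [14:15] → '8'.
No capturing groups, so `findall` returns the 3 full match strings.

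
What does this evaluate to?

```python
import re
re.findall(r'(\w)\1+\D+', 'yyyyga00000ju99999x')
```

A backreference is literal: `\1` must see the identical characters the first group matched.
With a single group, `findall` returns only what that group captured — 3 items.

['y', '0', '9']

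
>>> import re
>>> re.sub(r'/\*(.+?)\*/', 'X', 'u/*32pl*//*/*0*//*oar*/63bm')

`sub` substitutes 'X' at each match site.

'uXXX63bm'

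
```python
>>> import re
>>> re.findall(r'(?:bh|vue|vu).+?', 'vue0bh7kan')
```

['vue0', 'bh7']

`|` is ordered: at each position the engine commits to the first alternative that works.
Matches: at [0:4] → 'vue0'; at [4:7] → 'bh7'.
`findall` yields the raw match text (2 of them) because the pattern has no groups.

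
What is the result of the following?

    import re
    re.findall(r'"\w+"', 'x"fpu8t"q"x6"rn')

['"fpu8t"', '"x6"']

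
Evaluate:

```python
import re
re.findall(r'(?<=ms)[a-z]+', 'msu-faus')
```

Lookahead/lookbehind check context without consuming it, so the matched span excludes the asserted characters.
Scanning left to right: at [2:3] → 'u'.
Since nothing is captured, `findall` lists the 1 matched substring directly.

['u']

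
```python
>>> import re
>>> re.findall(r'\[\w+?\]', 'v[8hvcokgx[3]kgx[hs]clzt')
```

Scanning left to right: at [10:13] → '[3]'; at [16:20] → '[hs]'.
With no groups in the pattern, `findall` gives back each whole match — 2 here.

['[3]', '[hs]']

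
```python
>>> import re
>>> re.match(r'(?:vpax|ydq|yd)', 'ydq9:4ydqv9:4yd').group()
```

'ydq'

With `match`, the pattern is implicitly anchored at the beginning.
The match spans [0:3] → 'ydq'.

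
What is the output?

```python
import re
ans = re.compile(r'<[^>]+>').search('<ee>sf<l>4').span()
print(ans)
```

(0, 4)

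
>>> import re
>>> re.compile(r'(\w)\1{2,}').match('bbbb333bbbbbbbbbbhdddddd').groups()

('b',)

The match spans [0:4] → 'bbbb'.
Captured: group 1 = 'b'.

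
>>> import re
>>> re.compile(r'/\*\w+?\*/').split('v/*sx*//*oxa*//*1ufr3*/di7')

['v', '', '', 'di7']

Splitting on the pattern gives 4 pieces.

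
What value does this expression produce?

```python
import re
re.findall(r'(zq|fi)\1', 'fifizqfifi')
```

['fi', 'fi']

`\1` is not a pattern — it's the concrete string captured by group 1, re-applied verbatim.
Scanning left to right: at [0:4] match 'fifi', group 1 = 'fi'; at [6:10] match 'fifi', group 1 = 'fi'.
`findall` collects group 1 from each match (2 total).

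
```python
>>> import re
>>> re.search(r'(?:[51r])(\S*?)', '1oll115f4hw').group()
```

'1'

This matches one of [51r] (non-capturing group); then zero or more of a non-whitespace character (lazy) (captured).
Unlike `match`, `search` isn't anchored — it looks for the pattern anywhere in the string.
The match spans [0:1] → '1'.
Captured: group 1 = ''.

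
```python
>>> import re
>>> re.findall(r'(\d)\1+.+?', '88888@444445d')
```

['8', '4']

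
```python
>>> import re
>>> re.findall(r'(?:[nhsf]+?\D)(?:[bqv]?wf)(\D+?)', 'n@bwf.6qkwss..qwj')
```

This matches one or more of one of [nhsf] (lazy), then a non-digit (non-capturing group); then optionally one of [bqv], then the literal 'wf' (non-capturing group); then one or more of a non-digit (lazy) (captured).
Matches: at [0:6] match 'n@bwf.', group 1 = '.'.
One capturing group, so `findall` returns just the captured substring from the one match — 1 in all.

['.']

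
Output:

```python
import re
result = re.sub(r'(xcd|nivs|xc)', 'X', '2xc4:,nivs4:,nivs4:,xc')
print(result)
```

Matches: at [1:3] → 'xc'; at [6:10] → 'nivs'; at [13:17] → 'nivs'; at [20:22] → 'xc'.
Every occurrence is swapped for 'X'.

2X4:,X4:,X4:,X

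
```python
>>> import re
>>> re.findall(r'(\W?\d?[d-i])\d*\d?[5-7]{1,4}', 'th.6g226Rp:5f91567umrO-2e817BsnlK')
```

['.6g', ':5f', '-2e']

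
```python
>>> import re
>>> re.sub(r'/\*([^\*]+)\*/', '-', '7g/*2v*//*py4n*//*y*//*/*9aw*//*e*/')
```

'7g---/*--'

Matches: at [2:8] → '/*2v*/'; at [8:16] → '/*py4n*/'; at [16:21] → '/*y*/'; at [23:30] → '/*9aw*/'; at [30:35] → '/*e*/'.
`sub` substitutes '-' at each match site.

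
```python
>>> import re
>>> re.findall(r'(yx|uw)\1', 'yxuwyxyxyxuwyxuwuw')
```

`\1` has to match the exact text group 1 already captured.
With a single group, `findall` returns only what that group captured — 2 items.

['yx', 'uw']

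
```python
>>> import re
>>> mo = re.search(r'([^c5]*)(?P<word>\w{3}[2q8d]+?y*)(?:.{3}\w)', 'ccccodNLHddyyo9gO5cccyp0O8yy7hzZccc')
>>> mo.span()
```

Pattern: zero or more of any character except [c5] (captured); then exactly 3 of a word character, then one or more of one of [2q8d] (lazy), then zero or more of the literal 'y' (captured as 'word'); then exactly 3 of any character, then a word character (non-capturing group).
The match spans [2:10] → 'ccodNLHd'.

(2, 10)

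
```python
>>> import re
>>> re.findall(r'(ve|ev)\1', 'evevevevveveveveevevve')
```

After group 1 captures some text, `\1` only succeeds where that same text appears again.
One capturing group, so `findall` returns just the captured substring from each match — 5 in all.

['ev', 'ev', 've', 've', 'ev']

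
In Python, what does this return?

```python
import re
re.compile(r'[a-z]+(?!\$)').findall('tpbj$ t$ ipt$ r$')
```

The negative lookaround is zero-width — it rules out positions where the adjacent text would match, without consuming anything.
With no groups in the pattern, `findall` gives back each whole match — 2 here.

['tpb', 'ip']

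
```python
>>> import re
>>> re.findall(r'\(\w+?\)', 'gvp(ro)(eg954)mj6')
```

['(ro)', '(eg954)']

Walking the string: at [3:7] → '(ro)'; at [7:14] → '(eg954)'.
Since nothing is captured, `findall` lists the 2 matched substrings directly.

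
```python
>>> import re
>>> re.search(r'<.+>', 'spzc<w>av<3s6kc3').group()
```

'<w>'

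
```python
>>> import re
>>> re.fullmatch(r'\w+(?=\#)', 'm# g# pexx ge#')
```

`fullmatch` succeeds only if the pattern covers the string from start to end.
Here the string isn't matched end-to-end, so the call returns None.

None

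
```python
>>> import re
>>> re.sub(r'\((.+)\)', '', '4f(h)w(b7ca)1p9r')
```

'4f1p9r'

`sub` substitutes '' at each match site.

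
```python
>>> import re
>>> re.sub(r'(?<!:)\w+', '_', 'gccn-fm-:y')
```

The negative lookaround is zero-width — it rules out positions where the adjacent text would match, without consuming anything.
Matches: at [0:4] → 'gccn'; at [5:7] → 'fm'.
`sub` substitutes '_' at each match site.

'_-_-:y'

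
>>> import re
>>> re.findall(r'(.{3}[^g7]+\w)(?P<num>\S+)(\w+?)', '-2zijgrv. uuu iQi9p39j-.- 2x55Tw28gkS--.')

Pattern: exactly 3 of any character, then one or more of any character except [g7], then a word character (captured); then one or more of a non-whitespace character (captured as 'num'); then one or more of a word character (lazy) (captured).
3 groups means each result is a tuple of 3 captured strings — 2 here.

[('-2zijg', 'r', 'v'), ('. uuu iQi9p39j-.- 2x55Tw28g', 'k', 'S')]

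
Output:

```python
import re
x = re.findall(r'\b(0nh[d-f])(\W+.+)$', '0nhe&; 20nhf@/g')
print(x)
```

[('0nhe', '&; 20nhf@/g')]

Pattern: a word boundary (`\b`, zero-width); then the literal '0nh', then a character in [d-f] (captured); then one or more of a non-word character, then one or more of any character (captured); then anchored at the end.
Multiple groups make `findall` return tuples — one 2-tuple for the one match.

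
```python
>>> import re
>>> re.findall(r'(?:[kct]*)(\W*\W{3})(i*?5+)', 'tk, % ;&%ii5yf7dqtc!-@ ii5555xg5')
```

This matches zero or more of one of [kct] (non-capturing group); then zero or more of a non-word character, then exactly 3 of a non-word character (captured); then zero or more of a literal 'i' (lazy), then one or more of a literal '5' (captured).
Matches: at [0:12] match 'tk, % ;&%ii5', groups = (', % ;&%', 'ii5'); at [17:29] match 'tc!-@ ii5555', groups = ('!-@ ', 'ii5555').
`findall` packs the 2 group values into a tuple for every match.

[(', % ;&%', 'ii5'), ('!-@ ', 'ii5555')]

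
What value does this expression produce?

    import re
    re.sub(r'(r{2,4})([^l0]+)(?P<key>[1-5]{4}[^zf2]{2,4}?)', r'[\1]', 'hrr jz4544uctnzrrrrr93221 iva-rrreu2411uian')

The pattern matches 2 to 4 of a literal 'r' (captured); then one or more of any character except [l0] (captured); then exactly 4 of a character in [1-5], then 2 to 4 of any character except [zf2] (lazy) (captured as 'key').
The `?` after the quantifier makes it lazy — it takes as little as possible before letting the rest of the pattern try.
Matches: at [1:41] → 'rr jz4544uctnzrrrrr93221 iva-rrreu2411ui'.
The replacement refers to a captured group, so each match is rewritten using its own captured text.

'h[rr]an'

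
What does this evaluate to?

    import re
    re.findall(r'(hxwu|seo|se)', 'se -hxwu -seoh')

['se', 'hxwu', 'seo']

The regex engine tests alternatives in the order written; an earlier branch that matches wins even if a later one would match more.
With a single group, `findall` returns only what that group captured — 3 items.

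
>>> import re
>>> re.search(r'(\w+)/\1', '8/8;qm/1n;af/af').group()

'8/8'

The backreference `\1` re-matches whatever the first group consumed, character for character.
The match spans [0:3] → '8/8'.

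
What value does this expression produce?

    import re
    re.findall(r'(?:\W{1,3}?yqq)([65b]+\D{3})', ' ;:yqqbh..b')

This matches 1 to 3 of a non-word character (lazy), then the literal 'yqq' (non-capturing group); then one or more of one of [65b], then exactly 3 of a non-digit (captured).
Walking the string: at [0:10] match ' ;:yqqbh..', group 1 = 'bh..'.
`findall` collects group 1 from the one match (1 total).

['bh..']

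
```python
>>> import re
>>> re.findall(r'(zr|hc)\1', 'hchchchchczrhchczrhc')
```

['hc', 'hc', 'hc']

After group 1 captures some text, `\1` only succeeds where that same text appears again.
Scanning left to right: at [0:4] match 'hchc', group 1 = 'hc'; at [4:8] match 'hchc', group 1 = 'hc'; at [12:16] match 'hchc', group 1 = 'hc'.
With a single group, `findall` returns only what that group captured — 3 items.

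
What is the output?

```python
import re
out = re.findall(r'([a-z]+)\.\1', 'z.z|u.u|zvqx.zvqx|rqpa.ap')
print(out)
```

['z', 'u', 'zvqx', 'a']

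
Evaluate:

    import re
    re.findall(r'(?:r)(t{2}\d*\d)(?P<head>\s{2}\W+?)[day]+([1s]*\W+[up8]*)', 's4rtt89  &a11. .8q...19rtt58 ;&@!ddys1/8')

[('tt89', '  &', '11. .8')]

Pattern: a literal 'r' (non-capturing group); then exactly 2 of the literal 't', then zero or more of a digit, then a digit (captured); then exactly 2 of whitespace, then one or more of a non-word character (lazy) (captured as 'head'); then one or more of one of [day]; then zero or more of one of [1s], then one or more of a non-word character, then zero or more of one of [up8] (captured).
With 3 capturing groups, `findall` returns a 3-tuple per match.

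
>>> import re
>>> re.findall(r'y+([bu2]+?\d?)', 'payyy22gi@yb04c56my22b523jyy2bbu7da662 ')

['22', 'b0', '22', '2']

A non-greedy quantifier consumes as few characters as it can — just enough that the remainder of the pattern still matches from where it stops; whatever follows it matches normally.
`findall` collects group 1 from each match (4 total).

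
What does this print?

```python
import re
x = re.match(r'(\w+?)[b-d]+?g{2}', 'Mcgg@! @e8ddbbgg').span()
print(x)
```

(0, 4)

The pattern matches one or more of a word character (lazy) (captured); then one or more of a character in [b-d] (lazy), then exactly 2 of the literal 'g'.
With `match`, the pattern is implicitly anchored at the beginning.
The match spans [0:4] → 'Mcgg'.
Captured: group 1 = 'M'.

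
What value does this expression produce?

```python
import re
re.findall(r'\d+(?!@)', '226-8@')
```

The negative lookahead/lookbehind blocks any match where the forbidden context is present.
Since nothing is captured, `findall` lists the 1 matched substring directly.

['226']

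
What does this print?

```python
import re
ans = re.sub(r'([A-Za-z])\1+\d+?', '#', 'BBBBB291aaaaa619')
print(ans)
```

#91#19

A backreference is literal: `\1` must see the identical characters the first group matched.
Each match is replaced by '#'.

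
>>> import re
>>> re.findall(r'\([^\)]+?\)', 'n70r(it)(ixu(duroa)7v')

['(it)', '(ixu(duroa)']

`findall` yields the raw match text (2 of them) because the pattern has no groups.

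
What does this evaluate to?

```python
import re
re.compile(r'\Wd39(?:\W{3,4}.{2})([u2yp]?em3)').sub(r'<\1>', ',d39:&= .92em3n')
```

The pattern matches a non-word character, then the literal 'd39'; then 3 to 4 of a non-word character, then exactly 2 of any character (non-capturing group); then optionally one of [u2yp], then the literal 'em3' (captured).
Matches: at [0:14] → ',d39:&= .92em3'.
Each match is replaced using the text its own group 1 captured.

'<2em3>n'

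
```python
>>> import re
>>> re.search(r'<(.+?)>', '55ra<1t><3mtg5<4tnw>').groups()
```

('1t',)

The match spans [4:8] → '<1t>'.
Captured: group 1 = '1t'.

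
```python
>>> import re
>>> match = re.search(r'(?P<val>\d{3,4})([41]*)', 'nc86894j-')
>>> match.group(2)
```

'4'

This matches 3 to 4 of a digit (captured as 'val'); then zero or more of one of [41] (captured).
`re.search` tries every starting position until one works.
The match spans [2:7] → '86894'.
Captured: group 1 = '8689', group 2 = '4'.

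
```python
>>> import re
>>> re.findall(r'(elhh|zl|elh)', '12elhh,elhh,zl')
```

Alternation tries branches left to right and keeps the first one that lets the overall match succeed at that position.
Scanning left to right: at [2:6] match 'elhh', group 1 = 'elhh'; at [7:11] match 'elhh', group 1 = 'elhh'; at [12:14] match 'zl', group 1 = 'zl'.
`findall` collects group 1 from each match (3 total).

['elhh', 'elhh', 'zl']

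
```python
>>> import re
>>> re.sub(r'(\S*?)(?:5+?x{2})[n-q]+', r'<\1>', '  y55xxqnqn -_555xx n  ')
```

'  <y> -_555xx n  '

This matches zero or more of a non-whitespace character (lazy) (captured); then one or more of a literal '5' (lazy), then exactly 2 of the literal 'x' (non-capturing group); then one or more of a character in [n-q].
Lazy quantifiers expand one character at a time until the remainder of the pattern can match.
Matches: at [2:11] → 'y55xxqnqn'.
`\1` in the replacement pulls in group 1's text for each match.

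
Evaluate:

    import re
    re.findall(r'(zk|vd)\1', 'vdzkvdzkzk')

The backreference `\1` re-matches whatever the first group consumed, character for character.
`findall` collects group 1 from the one match (1 total).

['zk']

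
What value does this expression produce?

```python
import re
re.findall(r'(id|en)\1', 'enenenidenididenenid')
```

The backreference `\1` re-matches whatever the first group consumed, character for character.
Matches: at [0:4] match 'enen', group 1 = 'en'; at [10:14] match 'idid', group 1 = 'id'; at [14:18] match 'enen', group 1 = 'en'.
With a single group, `findall` returns only what that group captured — 3 items.

['en', 'id', 'en']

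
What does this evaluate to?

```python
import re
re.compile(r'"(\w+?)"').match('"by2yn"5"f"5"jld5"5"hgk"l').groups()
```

('by2yn',)

`re.match` won't scan ahead — the pattern has to work from the very first character.
The match spans [0:7] → '"by2yn"'.
Captured: group 1 = 'by2yn'.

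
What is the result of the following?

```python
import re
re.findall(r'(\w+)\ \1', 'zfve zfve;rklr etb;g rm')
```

['zfve']

After group 1 captures some text, `\1` only succeeds where that same text appears again.
Because there's exactly one group, `findall` drops the full match and keeps group 1 from the one hit.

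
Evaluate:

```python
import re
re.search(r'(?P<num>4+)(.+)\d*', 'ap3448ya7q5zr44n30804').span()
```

Pattern: one or more of a literal '4' (captured as 'num'); then one or more of any character (captured); then zero or more of a digit.
The match spans [3:21] → '448ya7q5zr44n30804'.

(3, 21)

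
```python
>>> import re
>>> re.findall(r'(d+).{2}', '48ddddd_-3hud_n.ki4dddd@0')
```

One capturing group, so `findall` returns just the captured substring from each match — 3 in all.

['ddddd', 'd', 'dddd']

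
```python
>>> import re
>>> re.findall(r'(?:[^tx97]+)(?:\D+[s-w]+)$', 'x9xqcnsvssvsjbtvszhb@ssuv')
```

The pattern matches one or more of any character except [tx97] (non-capturing group); then one or more of a non-digit, then one or more of a character in [s-w] (non-capturing group); then anchored at the end.
Scanning left to right: at [3:25] → 'qcnsvssvsjbtvszhb@ssuv'.
No capturing groups, so `findall` returns the 1 full match string.

['qcnsvssvsjbtvszhb@ssuv']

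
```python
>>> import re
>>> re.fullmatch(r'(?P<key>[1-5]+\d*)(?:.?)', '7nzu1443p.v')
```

None

`re.fullmatch` requires the pattern to consume the entire string.
Here the string isn't matched end-to-end, so the call returns None.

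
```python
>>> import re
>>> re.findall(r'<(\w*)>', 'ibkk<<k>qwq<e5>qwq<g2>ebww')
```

Walking the string: at [5:8] match '<k>', group 1 = 'k'; at [11:15] match '<e5>', group 1 = 'e5'; at [18:22] match '<g2>', group 1 = 'g2'.
With a single group, `findall` returns only what that group captured — 3 items.

['k', 'e5', 'g2']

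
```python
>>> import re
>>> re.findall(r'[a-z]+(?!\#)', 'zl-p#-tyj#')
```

['zl', 'ty']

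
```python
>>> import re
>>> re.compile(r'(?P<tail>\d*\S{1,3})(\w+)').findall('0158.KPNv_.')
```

Pattern: zero or more of a digit, then 1 to 3 of a non-whitespace character (captured as 'tail'); then one or more of a word character (captured).
Matches: at [0:10] match '0158.KPNv_', groups = ('0158.KP', 'Nv_').
`findall` packs the 2 group values into a tuple for every match.

[('0158.KP', 'Nv_')]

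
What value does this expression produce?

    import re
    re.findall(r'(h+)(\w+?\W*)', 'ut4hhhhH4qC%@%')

Because the quantifier is non-greedy, it stops expanding at the earliest point where the rest of the pattern can succeed.
2 groups means the one result is a tuple of 2 captured strings — 1 here.

[('hhhh', 'H')]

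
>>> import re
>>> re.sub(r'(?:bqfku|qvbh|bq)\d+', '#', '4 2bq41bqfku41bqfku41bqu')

Every occurrence is swapped for '#'.

'4 2###bqu'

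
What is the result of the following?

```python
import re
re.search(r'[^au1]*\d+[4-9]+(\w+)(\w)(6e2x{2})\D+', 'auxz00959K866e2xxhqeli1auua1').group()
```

'xz00959K866e2xxhqeli'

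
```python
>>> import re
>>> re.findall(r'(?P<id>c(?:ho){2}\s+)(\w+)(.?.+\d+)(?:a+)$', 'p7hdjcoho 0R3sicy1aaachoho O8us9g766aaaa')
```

[('choho ', 'O8us9g7', '66')]

The pattern matches a literal 'c', then the literal 'ho' repeated 2 times, then one or more of whitespace (captured as 'id'); then one or more of a word character (captured); then optionally any character, then one or more of any character, then one or more of a digit (captured); then one or more of a literal 'a' (non-capturing group); then anchored at the end.
Matches: at [21:40] match 'choho O8us9g766aaaa', groups = ('choho ', 'O8us9g7', '66').
Multiple groups make `findall` return tuples — one 3-tuple for the one match.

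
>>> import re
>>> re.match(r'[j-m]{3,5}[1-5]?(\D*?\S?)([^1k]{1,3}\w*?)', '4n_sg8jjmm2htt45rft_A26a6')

Pattern: 3 to 5 of a character in [j-m], then optionally a character in [1-5]; then zero or more of a non-digit (lazy), then optionally a non-whitespace character (captured); then 1 to 3 of any character except [1k], then zero or more of a word character (lazy) (captured).
`re.match` won't scan ahead — the pattern has to work from the very first character.
Here the string doesn't start with a match, so the call returns None.

None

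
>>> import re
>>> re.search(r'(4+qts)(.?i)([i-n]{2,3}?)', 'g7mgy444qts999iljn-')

None

This matches one or more of a literal '4', then the literal 'qts' (captured); then optionally any character, then the literal 'i' (captured); then 2 to 3 of a character in [i-n] (lazy) (captured).
`re.search` scans for the first position where the pattern succeeds.
Here the pattern never matches, so the call returns None.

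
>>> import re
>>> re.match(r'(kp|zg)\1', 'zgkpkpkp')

`re.match` won't scan ahead — the pattern has to work from the very first character.
Here the string doesn't start with a match, so the call returns None.

None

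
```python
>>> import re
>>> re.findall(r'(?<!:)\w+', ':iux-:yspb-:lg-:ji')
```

`(?!…)`/`(?<!…)` only lets a position through if the neighbouring text does NOT match; no characters are consumed.
Walking the string: at [2:4] → 'ux'; at [7:10] → 'spb'; at [13:14] → 'g'; at [17:18] → 'i'.
`findall` yields the raw match text (4 of them) because the pattern has no groups.

['ux', 'spb', 'g', 'i']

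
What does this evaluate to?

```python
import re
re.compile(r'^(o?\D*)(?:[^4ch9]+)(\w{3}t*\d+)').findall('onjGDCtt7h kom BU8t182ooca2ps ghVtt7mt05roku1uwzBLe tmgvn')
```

[('onjG', 'Ctt7')]

This matches anchored at the start of the string; then optionally the literal 'o', then zero or more of a non-digit (captured); then one or more of any character except [4ch9] (non-capturing group); then exactly 3 of a word character, then zero or more of a literal 't', then one or more of a digit (captured).
`findall` packs the 2 group values into a tuple for every match.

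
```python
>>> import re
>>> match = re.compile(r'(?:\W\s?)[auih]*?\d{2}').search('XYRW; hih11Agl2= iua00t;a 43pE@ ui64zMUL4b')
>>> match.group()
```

The pattern matches a non-word character, then optionally whitespace (non-capturing group); then zero or more of one of [auih] (lazy), then exactly 2 of a digit.
The match spans [4:11] → '; hih11'.

'; hih11'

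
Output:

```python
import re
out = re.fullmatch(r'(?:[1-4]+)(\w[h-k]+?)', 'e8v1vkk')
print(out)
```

None

Pattern: one or more of a character in [1-4] (non-capturing group); then a word character, then one or more of a character in [h-k] (lazy) (captured).
`re.fullmatch` is like wrapping the pattern in `^…$` (in single-line mode).
Here the string isn't matched end-to-end, so the call returns None.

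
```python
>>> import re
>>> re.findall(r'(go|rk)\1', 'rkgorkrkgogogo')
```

['rk', 'go']

After group 1 captures some text, `\1` only succeeds where that same text appears again.
Because there's exactly one group, `findall` drops the full match and keeps group 1 from each hit.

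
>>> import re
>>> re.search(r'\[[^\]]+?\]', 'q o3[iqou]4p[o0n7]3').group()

'[iqou]'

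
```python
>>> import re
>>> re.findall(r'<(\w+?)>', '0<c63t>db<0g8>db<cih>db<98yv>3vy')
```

One capturing group, so `findall` returns just the captured substring from each match — 4 in all.

['c63t', '0g8', 'cih', '98yv']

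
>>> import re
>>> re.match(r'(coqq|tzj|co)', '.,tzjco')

None

`re.match` won't scan ahead — the pattern has to work from the very first character.
Here position 0 doesn't satisfy it, so the call returns None.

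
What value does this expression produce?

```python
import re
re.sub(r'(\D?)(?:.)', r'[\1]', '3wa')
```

'[][w]'

The pattern matches optionally a non-digit (captured); then any character (non-capturing group).
The replacement refers to a captured group, so each match is rewritten using its own captured text.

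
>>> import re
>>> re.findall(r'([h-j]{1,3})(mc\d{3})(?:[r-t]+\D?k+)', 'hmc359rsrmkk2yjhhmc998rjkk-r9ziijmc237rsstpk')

[('h', 'mc359'), ('jhh', 'mc998'), ('iij', 'mc237')]

This matches 1 to 3 of a character in [h-j] (captured); then the literal 'mc', then exactly 3 of a digit (captured); then one or more of a character in [r-t], then optionally a non-digit, then one or more of a literal 'k' (non-capturing group).
Walking the string: at [0:12] match 'hmc359rsrmkk', groups = ('h', 'mc359'); at [14:26] match 'jhhmc998rjkk', groups = ('jhh', 'mc998'); at [30:44] match 'iijmc237rsstpk', groups = ('iij', 'mc237').
2 groups means each result is a tuple of 2 captured strings — 3 here.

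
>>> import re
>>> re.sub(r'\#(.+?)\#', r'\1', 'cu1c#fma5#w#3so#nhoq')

Lazy quantifiers expand one character at a time until the remainder of the pattern can match.
`\1` in the replacement pulls in group 1's text for each match.

'cu1cfma5w3sonhoq'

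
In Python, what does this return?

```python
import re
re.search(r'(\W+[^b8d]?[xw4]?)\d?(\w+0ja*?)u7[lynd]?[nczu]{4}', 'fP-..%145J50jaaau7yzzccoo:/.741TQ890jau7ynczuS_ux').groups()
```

('-..%14', 'J50jaaa')

This matches one or more of a non-word character, then optionally any character except [b8d], then optionally one of [xw4] (captured); then optionally a digit; then one or more of a word character, then the literal '0j', then zero or more of a literal 'a' (lazy) (captured); then the literal 'u7', then optionally one of [lynd]; then exactly 4 of one of [nczu].
`search` walks the string left to right and returns the first match it finds.
The match spans [2:23] → '-..%145J50jaaau7yzzcc'.
Captured: group 1 = '-..%14', group 2 = 'J50jaaa'.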